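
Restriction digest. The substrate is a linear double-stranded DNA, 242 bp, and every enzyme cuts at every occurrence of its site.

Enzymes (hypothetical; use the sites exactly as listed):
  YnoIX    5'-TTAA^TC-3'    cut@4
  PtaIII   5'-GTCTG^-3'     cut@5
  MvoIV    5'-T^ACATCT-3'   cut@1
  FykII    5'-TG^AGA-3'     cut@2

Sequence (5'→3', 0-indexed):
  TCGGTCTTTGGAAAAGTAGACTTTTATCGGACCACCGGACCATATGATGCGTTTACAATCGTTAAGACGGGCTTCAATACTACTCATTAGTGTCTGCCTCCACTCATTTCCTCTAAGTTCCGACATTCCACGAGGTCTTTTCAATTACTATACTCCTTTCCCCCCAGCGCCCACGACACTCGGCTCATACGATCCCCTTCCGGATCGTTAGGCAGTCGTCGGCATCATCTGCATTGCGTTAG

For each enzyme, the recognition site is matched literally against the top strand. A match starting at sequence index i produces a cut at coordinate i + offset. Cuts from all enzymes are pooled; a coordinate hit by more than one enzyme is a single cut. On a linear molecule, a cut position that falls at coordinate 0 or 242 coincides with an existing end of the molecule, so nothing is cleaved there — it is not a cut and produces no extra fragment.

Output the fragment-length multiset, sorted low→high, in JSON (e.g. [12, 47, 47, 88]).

[96,146]

Scan for sites:
  YnoIX (TTAATC, off=4): no sites
  PtaIII (GTCTG, off=5): starts [91] → cuts [96]
  MvoIV (TACATCT, off=1): no sites
  FykII (TGAGA, off=2): no sites

All cut coordinates (distinct, sorted): [96]

Fragments:
  [0,96): 96 bp
  [96,242): 146 bp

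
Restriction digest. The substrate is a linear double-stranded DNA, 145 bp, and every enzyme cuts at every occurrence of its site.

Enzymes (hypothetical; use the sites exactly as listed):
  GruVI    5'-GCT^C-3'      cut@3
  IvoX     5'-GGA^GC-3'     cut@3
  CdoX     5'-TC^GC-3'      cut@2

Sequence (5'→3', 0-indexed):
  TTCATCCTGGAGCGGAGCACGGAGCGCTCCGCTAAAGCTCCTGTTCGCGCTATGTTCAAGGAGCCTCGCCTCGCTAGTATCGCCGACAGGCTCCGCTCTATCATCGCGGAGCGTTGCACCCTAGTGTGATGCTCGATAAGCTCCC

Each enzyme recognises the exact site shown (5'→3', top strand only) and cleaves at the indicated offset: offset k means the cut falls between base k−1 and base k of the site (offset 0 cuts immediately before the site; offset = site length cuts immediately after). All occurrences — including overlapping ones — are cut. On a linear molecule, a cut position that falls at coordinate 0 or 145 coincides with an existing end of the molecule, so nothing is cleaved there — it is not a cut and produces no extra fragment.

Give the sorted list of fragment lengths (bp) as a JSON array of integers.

[3,5,5,5,5,5,5,7,7,8,9,9,11,11,11,16,23]

Site scan:
  GruVI GCTC/3: at [25, 36, 89, 94, 130, 139] ⇒ [28, 39, 92, 97, 133, 142]
  IvoX GGAGC/3: at [8, 13, 20, 59, 107] ⇒ [11, 16, 23, 62, 110]
  CdoX TCGC/2: at [44, 65, 70, 79, 103] ⇒ [46, 67, 72, 81, 105]

All cut coordinates (distinct, sorted): [11, 16, 23, 28, 39, 46, 62, 67, 72, 81, 92, 97, 105, 110, 133, 142]

Fragment lengths:
  [0,11): 11 bp
  [11,16): 5 bp
  [16,23): 7 bp
  [23,28): 5 bp
  [28,39): 11 bp
  [39,46): 7 bp
  [46,62): 16 bp
  [62,67): 5 bp
  [67,72): 5 bp
  [72,81): 9 bp
  [81,92): 11 bp
  [92,97): 5 bp
  [97,105): 8 bp
  [105,110): 5 bp
  [110,133): 23 bp
  [133,142): 9 bp
  [142,145): 3 bp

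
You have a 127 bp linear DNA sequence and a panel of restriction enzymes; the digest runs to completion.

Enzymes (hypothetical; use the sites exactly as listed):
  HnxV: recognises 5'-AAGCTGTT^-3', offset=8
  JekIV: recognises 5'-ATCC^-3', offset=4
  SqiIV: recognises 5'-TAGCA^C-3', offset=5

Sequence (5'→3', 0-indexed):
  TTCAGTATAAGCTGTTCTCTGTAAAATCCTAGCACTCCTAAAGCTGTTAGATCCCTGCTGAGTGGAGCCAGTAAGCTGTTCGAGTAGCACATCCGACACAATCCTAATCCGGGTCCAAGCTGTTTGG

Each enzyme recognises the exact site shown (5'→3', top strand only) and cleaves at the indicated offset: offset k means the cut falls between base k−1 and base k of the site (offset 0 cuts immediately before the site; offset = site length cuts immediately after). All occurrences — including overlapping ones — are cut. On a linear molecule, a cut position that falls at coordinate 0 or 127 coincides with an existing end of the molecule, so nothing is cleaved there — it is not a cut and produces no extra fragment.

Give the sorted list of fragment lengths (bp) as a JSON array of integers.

[3,5,5,6,6,9,10,13,14,14,16,26]

Per-enzyme occurrences:
  HnxV (AAGCTGTT, off=8): starts [8, 40, 72, 116] → cuts [16, 48, 80, 124]
  JekIV (ATCC, off=4): starts [25, 50, 90, 100, 106] → cuts [29, 54, 94, 104, 110]
  SqiIV (TAGCAC, off=5): starts [29, 84] → cuts [34, 89]

All cut coordinates (distinct, sorted): [16, 29, 34, 48, 54, 80, 89, 94, 104, 110, 124]

Fragments:
  [0,16): 16 bp
  [16,29): 13 bp
  [29,34): 5 bp
  [34,48): 14 bp
  [48,54): 6 bp
  [54,80): 26 bp
  [80,89): 9 bp
  [89,94): 5 bp
  [94,104): 10 bp
  [104,110): 6 bp
  [110,124): 14 bp
  [124,127): 3 bp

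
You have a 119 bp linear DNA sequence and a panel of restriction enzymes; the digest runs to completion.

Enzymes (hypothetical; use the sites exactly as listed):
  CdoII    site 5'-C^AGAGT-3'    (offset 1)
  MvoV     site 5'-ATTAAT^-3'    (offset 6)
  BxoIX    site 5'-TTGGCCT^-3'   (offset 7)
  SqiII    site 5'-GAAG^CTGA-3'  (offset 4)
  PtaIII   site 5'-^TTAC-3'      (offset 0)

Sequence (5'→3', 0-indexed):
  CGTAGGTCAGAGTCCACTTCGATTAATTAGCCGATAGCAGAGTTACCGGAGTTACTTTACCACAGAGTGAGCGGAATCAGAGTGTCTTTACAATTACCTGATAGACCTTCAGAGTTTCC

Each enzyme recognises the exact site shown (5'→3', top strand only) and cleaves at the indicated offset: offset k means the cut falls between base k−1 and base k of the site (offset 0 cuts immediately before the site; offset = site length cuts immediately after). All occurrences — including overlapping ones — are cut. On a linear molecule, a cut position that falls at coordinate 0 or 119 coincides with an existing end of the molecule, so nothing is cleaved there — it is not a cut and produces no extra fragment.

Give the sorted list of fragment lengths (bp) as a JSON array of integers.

Scan for sites:
  CdoII CAGAGT/1: at [7, 37, 62, 77, 109] ⇒ [8, 38, 63, 78, 110]
  MvoV ATTAAT/6: at [21] ⇒ [27]
  BxoIX (TTGGCCT, off=7): no sites
  SqiII (GAAGCTGA, off=4): no sites
  PtaIII TTAC/0: at [42, 51, 56, 87, 93] ⇒ [42, 51, 56, 87, 93]

Pooled cuts: [8, 27, 38, 42, 51, 56, 63, 78, 87, 93, 110]

Fragment lengths:
  [0,8): 8 bp
  [8,27): 19 bp
  [27,38): 11 bp
  [38,42): 4 bp
  [42,51): 9 bp
  [51,56): 5 bp
  [56,63): 7 bp
  [63,78): 15 bp
  [78,87): 9 bp
  [87,93): 6 bp
  [93,110): 17 bp
  [110,119): 9 bp

[4,5,6,7,8,9,9,9,11,15,17,19]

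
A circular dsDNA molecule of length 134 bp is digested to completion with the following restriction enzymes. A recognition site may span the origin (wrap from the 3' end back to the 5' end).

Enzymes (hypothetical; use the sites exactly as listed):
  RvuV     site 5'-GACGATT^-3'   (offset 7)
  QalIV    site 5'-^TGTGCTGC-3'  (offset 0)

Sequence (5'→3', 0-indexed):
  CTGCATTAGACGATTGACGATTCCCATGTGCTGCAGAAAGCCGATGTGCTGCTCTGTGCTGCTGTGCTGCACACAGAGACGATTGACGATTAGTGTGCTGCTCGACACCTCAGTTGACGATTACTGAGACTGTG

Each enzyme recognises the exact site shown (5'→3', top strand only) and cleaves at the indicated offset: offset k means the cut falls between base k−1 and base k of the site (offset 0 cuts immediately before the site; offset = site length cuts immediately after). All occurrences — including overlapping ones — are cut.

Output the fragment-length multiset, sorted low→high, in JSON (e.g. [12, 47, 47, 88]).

[2,4,7,7,8,8,10,18,19,22,29]

Per-enzyme occurrences:
  RvuV (GACGATT, off=7): starts [8, 15, 77, 84, 115] → cuts [15, 22, 84, 91, 122]
  QalIV (TGTGCTGC, off=0): starts [26, 44, 54, 62, 93, 130] → cuts [26, 44, 54, 62, 93, 130]

All cut coordinates (distinct, sorted): [15, 22, 26, 44, 54, 62, 84, 91, 93, 122, 130]

Fragment lengths:
  15→22: 7 bp
  22→26: 4 bp
  26→44: 18 bp
  44→54: 10 bp
  54→62: 8 bp
  62→84: 22 bp
  84→91: 7 bp
  91→93: 2 bp
  93→122: 29 bp
  122→130: 8 bp
  130→15 (wrap): 134-130+15 = 19 bp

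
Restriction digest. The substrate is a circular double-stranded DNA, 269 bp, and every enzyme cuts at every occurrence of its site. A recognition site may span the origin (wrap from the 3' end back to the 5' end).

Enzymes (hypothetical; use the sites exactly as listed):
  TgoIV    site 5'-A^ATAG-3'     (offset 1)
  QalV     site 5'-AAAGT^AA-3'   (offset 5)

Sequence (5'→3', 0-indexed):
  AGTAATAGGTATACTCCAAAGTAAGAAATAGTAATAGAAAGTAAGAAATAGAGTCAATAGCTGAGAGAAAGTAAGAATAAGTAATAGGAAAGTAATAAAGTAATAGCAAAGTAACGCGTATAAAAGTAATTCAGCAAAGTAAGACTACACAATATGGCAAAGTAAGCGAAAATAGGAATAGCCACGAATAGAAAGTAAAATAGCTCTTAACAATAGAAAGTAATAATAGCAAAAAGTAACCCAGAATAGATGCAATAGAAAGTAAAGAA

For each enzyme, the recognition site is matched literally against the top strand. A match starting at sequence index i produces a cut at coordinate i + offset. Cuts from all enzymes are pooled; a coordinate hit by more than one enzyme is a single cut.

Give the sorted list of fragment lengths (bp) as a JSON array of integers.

[1,1,3,4,5,5,6,6,8,8,8,9,9,9,9,9,9,9,10,10,10,11,12,13,13,15,16,18,23]

Per-enzyme occurrences:
  TgoIV AATAG/1: at [3, 26, 32, 46, 55, 82, 101, 170, 176, 186, 198, 211, 224, 244, 253] ⇒ [4, 27, 33, 47, 56, 83, 102, 171, 177, 187, 199, 212, 225, 245, 254]
  QalV AAAGTAA/5: at [17, 37, 67, 88, 96, 107, 122, 135, 158, 191, 216, 232, 258, 267] ⇒ [3, 22, 42, 72, 93, 101, 112, 127, 140, 163, 196, 221, 237, 263]

Pooled cuts: [3, 4, 22, 27, 33, 42, 47, 56, 72, 83, 93, 101, 102, 112, 127, 140, 163, 171, 177, 187, 196, 199, 212, 221, 225, 237, 245, 254, 263]

Fragment lengths:
  3→4: 1 bp
  4→22: 18 bp
  22→27: 5 bp
  27→33: 6 bp
  33→42: 9 bp
  42→47: 5 bp
  47→56: 9 bp
  56→72: 16 bp
  72→83: 11 bp
  83→93: 10 bp
  93→101: 8 bp
  101→102: 1 bp
  102→112: 10 bp
  112→127: 15 bp
  127→140: 13 bp
  140→163: 23 bp
  163→171: 8 bp
  171→177: 6 bp
  177→187: 10 bp
  187→196: 9 bp
  196→199: 3 bp
  199→212: 13 bp
  212→221: 9 bp
  221→225: 4 bp
  225→237: 12 bp
  237→245: 8 bp
  245→254: 9 bp
  254→263: 9 bp
  263→3 (wrap): 269-263+3 = 9 bp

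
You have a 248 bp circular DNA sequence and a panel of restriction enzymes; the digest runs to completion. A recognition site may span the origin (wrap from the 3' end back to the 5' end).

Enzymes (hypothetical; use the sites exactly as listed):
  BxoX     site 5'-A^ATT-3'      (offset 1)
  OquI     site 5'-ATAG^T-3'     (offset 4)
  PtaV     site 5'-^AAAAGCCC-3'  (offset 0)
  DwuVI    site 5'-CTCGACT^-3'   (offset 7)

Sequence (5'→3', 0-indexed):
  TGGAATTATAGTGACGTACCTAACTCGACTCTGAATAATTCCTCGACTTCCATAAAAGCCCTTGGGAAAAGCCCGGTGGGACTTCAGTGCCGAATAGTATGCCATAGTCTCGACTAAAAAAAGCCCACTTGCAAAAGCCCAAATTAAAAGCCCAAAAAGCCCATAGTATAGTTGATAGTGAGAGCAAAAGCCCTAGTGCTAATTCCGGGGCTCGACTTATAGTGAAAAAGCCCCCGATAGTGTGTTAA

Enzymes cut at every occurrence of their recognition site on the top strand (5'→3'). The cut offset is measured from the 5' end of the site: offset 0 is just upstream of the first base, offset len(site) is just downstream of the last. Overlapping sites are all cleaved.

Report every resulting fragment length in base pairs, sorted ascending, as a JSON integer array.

Scan for sites:
  BxoX AATT/1: at [3, 36, 141, 200] ⇒ [4, 37, 142, 201]
  OquI ATAGT/4: at [7, 93, 103, 162, 167, 174, 218, 236] ⇒ [11, 97, 107, 166, 171, 178, 222, 240]
  PtaV AAAAGCCC/0: at [53, 66, 118, 132, 145, 154, 185, 225] ⇒ [53, 66, 118, 132, 145, 154, 185, 225]
  DwuVI CTCGACT/7: at [23, 41, 108, 210] ⇒ [30, 48, 115, 217]

Pooled cuts: [4, 11, 30, 37, 48, 53, 66, 97, 107, 115, 118, 132, 142, 145, 154, 166, 171, 178, 185, 201, 217, 222, 225, 240]

Fragment lengths:
  4→11: 7 bp
  11→30: 19 bp
  30→37: 7 bp
  37→48: 11 bp
  48→53: 5 bp
  53→66: 13 bp
  66→97: 31 bp
  97→107: 10 bp
  107→115: 8 bp
  115→118: 3 bp
  118→132: 14 bp
  132→142: 10 bp
  142→145: 3 bp
  145→154: 9 bp
  154→166: 12 bp
  166→171: 5 bp
  171→178: 7 bp
  178→185: 7 bp
  185→201: 16 bp
  201→217: 16 bp
  217→222: 5 bp
  222→225: 3 bp
  225→240: 15 bp
  240→4 (wrap): 248-240+4 = 12 bp

[3,3,3,5,5,5,7,7,7,7,8,9,10,10,11,12,12,13,14,15,16,16,19,31]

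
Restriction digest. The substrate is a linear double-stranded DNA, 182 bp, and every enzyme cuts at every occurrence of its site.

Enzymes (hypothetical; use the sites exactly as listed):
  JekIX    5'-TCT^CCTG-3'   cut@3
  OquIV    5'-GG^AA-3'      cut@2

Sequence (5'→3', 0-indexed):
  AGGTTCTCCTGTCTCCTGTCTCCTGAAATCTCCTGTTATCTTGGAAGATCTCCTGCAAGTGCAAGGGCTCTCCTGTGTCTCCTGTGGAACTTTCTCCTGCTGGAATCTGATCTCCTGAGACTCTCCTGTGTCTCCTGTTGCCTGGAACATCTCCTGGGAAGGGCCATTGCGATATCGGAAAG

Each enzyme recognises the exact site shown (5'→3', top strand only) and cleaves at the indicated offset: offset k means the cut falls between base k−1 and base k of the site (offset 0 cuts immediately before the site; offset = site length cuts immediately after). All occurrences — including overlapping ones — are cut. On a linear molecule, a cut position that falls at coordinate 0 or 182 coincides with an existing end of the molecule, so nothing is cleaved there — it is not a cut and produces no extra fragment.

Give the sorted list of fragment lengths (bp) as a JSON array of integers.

[4,6,7,7,7,7,7,7,8,8,9,9,10,10,11,12,13,20,20]

Per-enzyme occurrences:
  JekIX (TCTCCTG, off=3): starts [4, 11, 18, 28, 48, 68, 77, 92, 110, 121, 130, 149] → cuts [7, 14, 21, 31, 51, 71, 80, 95, 113, 124, 133, 152]
  OquIV (GGAA, off=2): starts [42, 85, 101, 143, 156, 176] → cuts [44, 87, 103, 145, 158, 178]

Pooled cuts: [7, 14, 21, 31, 44, 51, 71, 80, 87, 95, 103, 113, 124, 133, 145, 152, 158, 178]

Fragments:
  [0,7): 7 bp
  [7,14): 7 bp
  [14,21): 7 bp
  [21,31): 10 bp
  [31,44): 13 bp
  [44,51): 7 bp
  [51,71): 20 bp
  [71,80): 9 bp
  [80,87): 7 bp
  [87,95): 8 bp
  [95,103): 8 bp
  [103,113): 10 bp
  [113,124): 11 bp
  [124,133): 9 bp
  [133,145): 12 bp
  [145,152): 7 bp
  [152,158): 6 bp
  [158,178): 20 bp
  [178,182): 4 bp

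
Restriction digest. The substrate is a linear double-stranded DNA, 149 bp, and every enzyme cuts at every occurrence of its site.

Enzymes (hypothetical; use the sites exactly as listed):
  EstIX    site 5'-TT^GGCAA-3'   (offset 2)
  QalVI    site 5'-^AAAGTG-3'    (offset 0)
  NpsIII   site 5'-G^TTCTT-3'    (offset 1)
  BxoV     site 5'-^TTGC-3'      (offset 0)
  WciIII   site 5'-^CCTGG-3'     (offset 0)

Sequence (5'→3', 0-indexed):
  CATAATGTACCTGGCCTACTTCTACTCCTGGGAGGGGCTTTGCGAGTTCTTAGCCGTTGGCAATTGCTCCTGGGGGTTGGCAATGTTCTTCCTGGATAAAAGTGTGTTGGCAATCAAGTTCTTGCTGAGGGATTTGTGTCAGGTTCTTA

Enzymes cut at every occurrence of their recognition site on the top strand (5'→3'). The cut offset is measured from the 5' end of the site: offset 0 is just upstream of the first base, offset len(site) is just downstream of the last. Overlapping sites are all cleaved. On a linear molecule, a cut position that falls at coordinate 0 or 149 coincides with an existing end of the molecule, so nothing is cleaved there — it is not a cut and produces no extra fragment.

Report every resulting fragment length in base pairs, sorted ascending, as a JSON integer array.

[3,5,5,5,6,7,7,8,9,10,10,10,12,13,17,22]

Per-enzyme occurrences:
  EstIX TTGGCAA/2: at [56, 76, 106] ⇒ [58, 78, 108]
  QalVI AAAGTG/0: at [98] ⇒ [98]
  NpsIII GTTCTT/1: at [45, 84, 117, 142] ⇒ [46, 85, 118, 143]
  BxoV TTGC/0: at [39, 63, 121] ⇒ [39, 63, 121]
  WciIII CCTGG/0: at [9, 26, 68, 90] ⇒ [9, 26, 68, 90]

Pooled cuts: [9, 26, 39, 46, 58, 63, 68, 78, 85, 90, 98, 108, 118, 121, 143]

Fragments:
  [0,9): 9 bp
  [9,26): 17 bp
  [26,39): 13 bp
  [39,46): 7 bp
  [46,58): 12 bp
  [58,63): 5 bp
  [63,68): 5 bp
  [68,78): 10 bp
  [78,85): 7 bp
  [85,90): 5 bp
  [90,98): 8 bp
  [98,108): 10 bp
  [108,118): 10 bp
  [118,121): 3 bp
  [121,143): 22 bp
  [143,149): 6 bp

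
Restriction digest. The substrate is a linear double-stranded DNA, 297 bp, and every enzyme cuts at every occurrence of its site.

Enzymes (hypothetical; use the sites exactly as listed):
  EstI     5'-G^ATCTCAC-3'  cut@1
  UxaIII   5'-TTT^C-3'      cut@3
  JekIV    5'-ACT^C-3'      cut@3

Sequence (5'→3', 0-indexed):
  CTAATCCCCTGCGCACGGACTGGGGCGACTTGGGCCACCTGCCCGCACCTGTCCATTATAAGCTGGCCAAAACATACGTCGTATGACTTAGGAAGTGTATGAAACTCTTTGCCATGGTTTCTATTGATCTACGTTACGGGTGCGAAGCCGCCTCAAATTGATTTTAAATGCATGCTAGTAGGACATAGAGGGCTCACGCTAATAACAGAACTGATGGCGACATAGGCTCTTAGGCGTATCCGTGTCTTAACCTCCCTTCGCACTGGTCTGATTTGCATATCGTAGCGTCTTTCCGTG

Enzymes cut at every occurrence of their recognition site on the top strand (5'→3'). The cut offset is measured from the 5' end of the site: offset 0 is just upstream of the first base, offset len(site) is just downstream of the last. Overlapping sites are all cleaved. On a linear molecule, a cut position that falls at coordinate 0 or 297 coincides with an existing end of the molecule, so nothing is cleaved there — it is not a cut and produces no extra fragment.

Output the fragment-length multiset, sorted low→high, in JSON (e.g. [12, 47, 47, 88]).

Site scan:
  EstI (GATCTCAC, off=1): no sites
  UxaIII (TTTC, off=3): starts [117, 289] → cuts [120, 292]
  JekIV (ACTC, off=3): starts [103] → cuts [106]

All cut coordinates (distinct, sorted): [106, 120, 292]

Fragments:
  [0,106): 106 bp
  [106,120): 14 bp
  [120,292): 172 bp
  [292,297): 5 bp

[5,14,106,172]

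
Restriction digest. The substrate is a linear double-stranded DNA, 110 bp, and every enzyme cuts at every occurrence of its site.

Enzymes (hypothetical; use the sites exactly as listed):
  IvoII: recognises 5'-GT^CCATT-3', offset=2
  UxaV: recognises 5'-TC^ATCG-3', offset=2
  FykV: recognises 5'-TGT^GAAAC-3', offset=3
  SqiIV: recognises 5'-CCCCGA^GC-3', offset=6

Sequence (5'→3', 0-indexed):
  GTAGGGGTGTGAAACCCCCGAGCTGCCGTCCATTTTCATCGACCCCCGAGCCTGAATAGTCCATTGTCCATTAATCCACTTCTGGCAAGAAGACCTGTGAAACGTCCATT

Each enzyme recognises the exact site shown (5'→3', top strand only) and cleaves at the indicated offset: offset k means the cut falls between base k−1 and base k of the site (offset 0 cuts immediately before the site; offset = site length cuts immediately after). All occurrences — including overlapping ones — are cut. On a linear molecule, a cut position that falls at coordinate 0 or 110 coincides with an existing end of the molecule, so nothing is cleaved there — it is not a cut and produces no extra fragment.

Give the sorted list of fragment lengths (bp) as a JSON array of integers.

[5,7,7,8,8,10,11,11,12,31]

Site scan:
  IvoII GTCCATT/2: at [27, 58, 65, 103] ⇒ [29, 60, 67, 105]
  UxaV TCATCG/2: at [35] ⇒ [37]
  FykV TGTGAAAC/3: at [7, 95] ⇒ [10, 98]
  SqiIV CCCCGAGC/6: at [15, 43] ⇒ [21, 49]

All cut coordinates (distinct, sorted): [10, 21, 29, 37, 49, 60, 67, 98, 105]

Fragments:
  [0,10): 10 bp
  [10,21): 11 bp
  [21,29): 8 bp
  [29,37): 8 bp
  [37,49): 12 bp
  [49,60): 11 bp
  [60,67): 7 bp
  [67,98): 31 bp
  [98,105): 7 bp
  [105,110): 5 bp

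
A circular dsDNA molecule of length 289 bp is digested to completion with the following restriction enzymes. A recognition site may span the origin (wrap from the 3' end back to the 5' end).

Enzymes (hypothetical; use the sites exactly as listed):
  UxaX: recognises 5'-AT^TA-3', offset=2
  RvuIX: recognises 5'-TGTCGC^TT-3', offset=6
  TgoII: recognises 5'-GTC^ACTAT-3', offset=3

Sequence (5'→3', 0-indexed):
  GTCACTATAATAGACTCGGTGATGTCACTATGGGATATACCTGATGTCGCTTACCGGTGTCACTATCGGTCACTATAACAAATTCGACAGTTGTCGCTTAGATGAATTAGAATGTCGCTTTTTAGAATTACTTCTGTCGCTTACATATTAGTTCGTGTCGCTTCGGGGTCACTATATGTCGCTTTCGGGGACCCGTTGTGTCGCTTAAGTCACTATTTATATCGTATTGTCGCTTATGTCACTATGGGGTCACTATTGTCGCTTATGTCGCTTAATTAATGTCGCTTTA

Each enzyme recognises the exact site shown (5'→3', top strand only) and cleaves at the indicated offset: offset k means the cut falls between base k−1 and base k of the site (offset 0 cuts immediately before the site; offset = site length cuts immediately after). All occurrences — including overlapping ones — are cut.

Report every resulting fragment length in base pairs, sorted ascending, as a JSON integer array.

[5,7,7,7,8,9,9,9,10,10,10,11,11,11,11,12,12,13,22,22,23,24,26]

Site scan:
  UxaX (ATTA, off=2): starts [105, 126, 146, 274] → cuts [107, 128, 148, 276]
  RvuIX (TGTCGCTT, off=6): starts [44, 91, 112, 134, 155, 176, 198, 227, 256, 265, 279] → cuts [50, 97, 118, 140, 161, 182, 204, 233, 262, 271, 285]
  TgoII (GTCACTAT, off=3): starts [0, 23, 58, 68, 167, 208, 237, 248] → cuts [3, 26, 61, 71, 170, 211, 240, 251]

All cut coordinates (distinct, sorted): [3, 26, 50, 61, 71, 97, 107, 118, 128, 140, 148, 161, 170, 182, 204, 211, 233, 240, 251, 262, 271, 276, 285]

Fragment lengths:
  3→26: 23 bp
  26→50: 24 bp
  50→61: 11 bp
  61→71: 10 bp
  71→97: 26 bp
  97→107: 10 bp
  107→118: 11 bp
  118→128: 10 bp
  128→140: 12 bp
  140→148: 8 bp
  148→161: 13 bp
  161→170: 9 bp
  170→182: 12 bp
  182→204: 22 bp
  204→211: 7 bp
  211→233: 22 bp
  233→240: 7 bp
  240→251: 11 bp
  251→262: 11 bp
  262→271: 9 bp
  271→276: 5 bp
  276→285: 9 bp
  285→3 (wrap): 289-285+3 = 7 bp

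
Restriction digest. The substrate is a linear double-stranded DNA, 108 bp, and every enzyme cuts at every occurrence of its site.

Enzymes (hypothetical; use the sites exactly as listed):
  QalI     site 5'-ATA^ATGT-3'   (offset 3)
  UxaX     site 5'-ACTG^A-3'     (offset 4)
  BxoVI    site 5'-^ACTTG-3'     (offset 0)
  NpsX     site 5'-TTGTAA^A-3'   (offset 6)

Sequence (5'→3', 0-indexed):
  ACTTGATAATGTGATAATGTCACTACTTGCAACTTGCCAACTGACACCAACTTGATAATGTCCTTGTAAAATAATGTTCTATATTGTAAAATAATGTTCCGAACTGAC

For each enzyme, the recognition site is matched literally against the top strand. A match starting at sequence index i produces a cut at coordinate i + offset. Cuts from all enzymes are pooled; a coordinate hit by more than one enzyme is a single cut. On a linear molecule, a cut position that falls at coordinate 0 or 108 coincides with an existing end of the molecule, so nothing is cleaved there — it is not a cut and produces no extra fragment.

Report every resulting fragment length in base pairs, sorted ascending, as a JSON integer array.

[2,4,4,6,7,8,8,8,8,12,12,13,16]

Scan for sites:
  QalI ATAATGT/3: at [5, 13, 54, 70, 90] ⇒ [8, 16, 57, 73, 93]
  UxaX ACTGA/4: at [39, 102] ⇒ [43, 106]
  BxoVI ACTTG/0: at [0, 24, 31, 49] ⇒ [24, 31, 49] (position 0 is a terminus of the linear molecule — no cut)
  NpsX TTGTAAA/6: at [63, 83] ⇒ [69, 89]

All cut coordinates (distinct, sorted): [8, 16, 24, 31, 43, 49, 57, 69, 73, 89, 93, 106]

Fragments:
  [0,8): 8 bp
  [8,16): 8 bp
  [16,24): 8 bp
  [24,31): 7 bp
  [31,43): 12 bp
  [43,49): 6 bp
  [49,57): 8 bp
  [57,69): 12 bp
  [69,73): 4 bp
  [73,89): 16 bp
  [89,93): 4 bp
  [93,106): 13 bp
  [106,108): 2 bp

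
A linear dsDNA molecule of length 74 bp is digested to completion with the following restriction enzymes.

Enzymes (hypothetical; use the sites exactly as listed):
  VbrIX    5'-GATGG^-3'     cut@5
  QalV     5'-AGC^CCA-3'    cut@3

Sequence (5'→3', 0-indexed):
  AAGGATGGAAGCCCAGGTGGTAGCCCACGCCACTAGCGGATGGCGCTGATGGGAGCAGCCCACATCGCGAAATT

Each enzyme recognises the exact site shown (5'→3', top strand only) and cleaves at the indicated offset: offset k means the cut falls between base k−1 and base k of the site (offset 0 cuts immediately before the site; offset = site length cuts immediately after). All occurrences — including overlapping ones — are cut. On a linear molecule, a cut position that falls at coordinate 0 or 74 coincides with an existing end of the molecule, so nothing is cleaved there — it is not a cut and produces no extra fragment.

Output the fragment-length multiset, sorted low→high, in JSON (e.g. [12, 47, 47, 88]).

Per-enzyme occurrences:
  VbrIX GATGG/5: at [3, 38, 47] ⇒ [8, 43, 52]
  QalV AGCCCA/3: at [9, 21, 56] ⇒ [12, 24, 59]

Pooled cuts: [8, 12, 24, 43, 52, 59]

Fragments:
  [0,8): 8 bp
  [8,12): 4 bp
  [12,24): 12 bp
  [24,43): 19 bp
  [43,52): 9 bp
  [52,59): 7 bp
  [59,74): 15 bp

[4,7,8,9,12,15,19]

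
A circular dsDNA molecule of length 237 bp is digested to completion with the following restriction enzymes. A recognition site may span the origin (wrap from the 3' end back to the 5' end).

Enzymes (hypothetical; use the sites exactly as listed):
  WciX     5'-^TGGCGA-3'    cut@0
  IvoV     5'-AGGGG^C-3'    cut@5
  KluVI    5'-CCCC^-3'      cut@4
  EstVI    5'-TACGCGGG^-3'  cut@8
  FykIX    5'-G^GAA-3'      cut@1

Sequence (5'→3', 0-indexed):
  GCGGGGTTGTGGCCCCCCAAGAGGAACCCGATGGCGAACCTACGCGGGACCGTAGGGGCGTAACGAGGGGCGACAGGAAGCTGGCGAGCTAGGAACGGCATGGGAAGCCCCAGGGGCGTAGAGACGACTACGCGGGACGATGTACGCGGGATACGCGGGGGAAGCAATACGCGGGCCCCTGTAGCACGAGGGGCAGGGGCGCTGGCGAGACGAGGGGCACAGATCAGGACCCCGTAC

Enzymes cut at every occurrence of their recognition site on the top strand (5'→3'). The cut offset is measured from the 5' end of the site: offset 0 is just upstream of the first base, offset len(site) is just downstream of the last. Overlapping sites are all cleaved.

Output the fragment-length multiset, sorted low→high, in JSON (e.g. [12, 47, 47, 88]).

Scan for sites:
  WciX TGGCGA/0: at [31, 81, 202] ⇒ [31, 81, 202]
  IvoV AGGGGC/5: at [53, 65, 111, 188, 194, 212] ⇒ [58, 70, 116, 193, 199, 217]
  KluVI CCCC/4: at [12, 13, 14, 107, 175, 229] ⇒ [16, 17, 18, 111, 179, 233]
  EstVI TACGCGGG/8: at [40, 128, 142, 151, 167, 234] ⇒ [5, 48, 136, 150, 159, 175]
  FykIX GGAA/1: at [22, 75, 91, 102, 159] ⇒ [23, 76, 92, 103, 160]

Pooled cuts: [5, 16, 17, 18, 23, 31, 48, 58, 70, 76, 81, 92, 103, 111, 116, 136, 150, 159, 160, 175, 179, 193, 199, 202, 217, 233]

Fragments:
  5→16: 11 bp
  16→17: 1 bp
  17→18: 1 bp
  18→23: 5 bp
  23→31: 8 bp
  31→48: 17 bp
  48→58: 10 bp
  58→70: 12 bp
  70→76: 6 bp
  76→81: 5 bp
  81→92: 11 bp
  92→103: 11 bp
  103→111: 8 bp
  111→116: 5 bp
  116→136: 20 bp
  136→150: 14 bp
  150→159: 9 bp
  159→160: 1 bp
  160→175: 15 bp
  175→179: 4 bp
  179→193: 14 bp
  193→199: 6 bp
  199→202: 3 bp
  202→217: 15 bp
  217→233: 16 bp
  233→5 (wrap): 237-233+5 = 9 bp

[1,1,1,3,4,5,5,5,6,6,8,8,9,9,10,11,11,11,12,14,14,15,15,16,17,20]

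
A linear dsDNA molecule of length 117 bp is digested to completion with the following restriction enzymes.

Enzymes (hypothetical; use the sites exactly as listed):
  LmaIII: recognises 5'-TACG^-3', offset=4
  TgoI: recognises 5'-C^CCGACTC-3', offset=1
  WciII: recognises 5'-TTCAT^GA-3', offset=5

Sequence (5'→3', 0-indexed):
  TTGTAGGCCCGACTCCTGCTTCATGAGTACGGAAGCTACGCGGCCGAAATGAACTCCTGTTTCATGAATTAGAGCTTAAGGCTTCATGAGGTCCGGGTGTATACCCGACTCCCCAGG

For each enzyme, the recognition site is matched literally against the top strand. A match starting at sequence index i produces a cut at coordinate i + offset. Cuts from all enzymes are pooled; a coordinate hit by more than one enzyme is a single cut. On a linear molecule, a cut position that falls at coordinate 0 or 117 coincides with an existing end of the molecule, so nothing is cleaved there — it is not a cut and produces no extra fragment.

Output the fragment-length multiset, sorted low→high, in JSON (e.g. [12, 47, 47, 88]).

[7,8,9,13,16,17,22,25]

Per-enzyme occurrences:
  LmaIII TACG/4: at [27, 36] ⇒ [31, 40]
  TgoI CCCGACTC/1: at [7, 103] ⇒ [8, 104]
  WciII TTCATGA/5: at [19, 60, 82] ⇒ [24, 65, 87]

All cut coordinates (distinct, sorted): [8, 24, 31, 40, 65, 87, 104]

Fragment lengths:
  [0,8): 8 bp
  [8,24): 16 bp
  [24,31): 7 bp
  [31,40): 9 bp
  [40,65): 25 bp
  [65,87): 22 bp
  [87,104): 17 bp
  [104,117): 13 bp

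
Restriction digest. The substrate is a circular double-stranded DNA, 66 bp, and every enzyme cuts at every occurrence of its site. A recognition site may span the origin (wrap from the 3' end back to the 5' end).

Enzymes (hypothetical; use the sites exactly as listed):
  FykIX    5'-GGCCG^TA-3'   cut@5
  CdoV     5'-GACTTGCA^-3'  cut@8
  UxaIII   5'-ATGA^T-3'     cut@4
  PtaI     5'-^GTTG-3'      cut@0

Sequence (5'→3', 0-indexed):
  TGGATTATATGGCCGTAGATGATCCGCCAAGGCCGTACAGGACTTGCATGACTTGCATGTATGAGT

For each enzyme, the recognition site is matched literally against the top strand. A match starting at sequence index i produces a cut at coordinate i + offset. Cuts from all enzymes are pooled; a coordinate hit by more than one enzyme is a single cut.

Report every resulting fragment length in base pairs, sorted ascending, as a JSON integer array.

Scan for sites:
  FykIX (GGCCGTA, off=5): starts [10, 30] → cuts [15, 35]
  CdoV (GACTTGCA, off=8): starts [40, 49] → cuts [48, 57]
  UxaIII (ATGAT, off=4): starts [18] → cuts [22]
  PtaI (GTTG, off=0): starts [64] → cuts [64]

Pooled cuts: [15, 22, 35, 48, 57, 64]

Fragment lengths:
  15→22: 7 bp
  22→35: 13 bp
  35→48: 13 bp
  48→57: 9 bp
  57→64: 7 bp
  64→15 (wrap): 66-64+15 = 17 bp

[7,7,9,13,13,17]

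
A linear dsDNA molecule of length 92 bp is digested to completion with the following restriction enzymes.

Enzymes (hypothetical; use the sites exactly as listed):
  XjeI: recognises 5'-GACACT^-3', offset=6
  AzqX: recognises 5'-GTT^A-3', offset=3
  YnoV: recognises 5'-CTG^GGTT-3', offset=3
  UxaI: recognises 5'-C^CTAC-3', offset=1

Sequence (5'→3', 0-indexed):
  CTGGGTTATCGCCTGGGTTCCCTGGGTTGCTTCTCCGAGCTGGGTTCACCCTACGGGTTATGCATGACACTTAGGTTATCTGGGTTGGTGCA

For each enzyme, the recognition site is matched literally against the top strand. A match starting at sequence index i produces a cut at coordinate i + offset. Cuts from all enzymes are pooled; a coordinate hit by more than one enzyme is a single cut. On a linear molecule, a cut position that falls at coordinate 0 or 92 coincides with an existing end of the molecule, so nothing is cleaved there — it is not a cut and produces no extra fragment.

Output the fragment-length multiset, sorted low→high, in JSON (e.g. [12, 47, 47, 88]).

[3,4,5,6,8,8,9,9,10,12,18]

Per-enzyme occurrences:
  XjeI GACACT/6: at [65] ⇒ [71]
  AzqX GTTA/3: at [4, 56, 74] ⇒ [7, 59, 77]
  YnoV CTGGGTT/3: at [0, 12, 21, 39, 79] ⇒ [3, 15, 24, 42, 82]
  UxaI CCTAC/1: at [49] ⇒ [50]

All cut coordinates (distinct, sorted): [3, 7, 15, 24, 42, 50, 59, 71, 77, 82]

Fragments:
  [0,3): 3 bp
  [3,7): 4 bp
  [7,15): 8 bp
  [15,24): 9 bp
  [24,42): 18 bp
  [42,50): 8 bp
  [50,59): 9 bp
  [59,71): 12 bp
  [71,77): 6 bp
  [77,82): 5 bp
  [82,92): 10 bp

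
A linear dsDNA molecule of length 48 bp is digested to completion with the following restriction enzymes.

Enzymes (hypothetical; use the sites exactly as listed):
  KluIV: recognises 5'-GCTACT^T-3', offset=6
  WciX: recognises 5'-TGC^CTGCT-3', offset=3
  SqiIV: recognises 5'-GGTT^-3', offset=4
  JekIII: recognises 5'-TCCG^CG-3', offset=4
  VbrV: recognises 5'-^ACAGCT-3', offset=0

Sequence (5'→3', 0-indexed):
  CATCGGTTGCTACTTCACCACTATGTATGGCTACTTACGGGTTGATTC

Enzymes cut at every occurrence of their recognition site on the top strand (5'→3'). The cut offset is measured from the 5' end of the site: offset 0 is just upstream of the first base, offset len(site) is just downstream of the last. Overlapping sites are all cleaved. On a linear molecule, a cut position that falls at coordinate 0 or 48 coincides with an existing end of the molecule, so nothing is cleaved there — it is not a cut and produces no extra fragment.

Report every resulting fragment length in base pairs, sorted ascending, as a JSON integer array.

Site scan:
  KluIV (GCTACTT, off=6): starts [8, 29] → cuts [14, 35]
  WciX (TGCCTGCT, off=3): no sites
  SqiIV (GGTT, off=4): starts [4, 39] → cuts [8, 43]
  JekIII (TCCGCG, off=4): no sites
  VbrV (ACAGCT, off=0): no sites

Pooled cuts: [8, 14, 35, 43]

Fragment lengths:
  [0,8): 8 bp
  [8,14): 6 bp
  [14,35): 21 bp
  [35,43): 8 bp
  [43,48): 5 bp

[5,6,8,8,21]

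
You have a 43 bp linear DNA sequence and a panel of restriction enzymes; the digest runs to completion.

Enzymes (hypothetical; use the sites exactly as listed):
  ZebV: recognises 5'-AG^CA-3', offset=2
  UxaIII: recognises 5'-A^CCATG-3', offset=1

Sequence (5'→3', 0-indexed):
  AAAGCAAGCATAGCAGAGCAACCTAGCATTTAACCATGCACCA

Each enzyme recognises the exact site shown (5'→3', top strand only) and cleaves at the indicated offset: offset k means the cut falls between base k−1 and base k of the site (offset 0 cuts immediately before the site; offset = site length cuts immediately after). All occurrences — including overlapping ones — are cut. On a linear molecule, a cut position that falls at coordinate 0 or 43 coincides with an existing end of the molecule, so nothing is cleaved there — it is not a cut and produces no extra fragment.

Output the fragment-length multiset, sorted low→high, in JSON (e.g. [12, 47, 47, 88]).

Site scan:
  ZebV (AGCA, off=2): starts [2, 6, 11, 16, 24] → cuts [4, 8, 13, 18, 26]
  UxaIII (ACCATG, off=1): starts [32] → cuts [33]

Pooled cuts: [4, 8, 13, 18, 26, 33]

Fragments:
  [0,4): 4 bp
  [4,8): 4 bp
  [8,13): 5 bp
  [13,18): 5 bp
  [18,26): 8 bp
  [26,33): 7 bp
  [33,43): 10 bp

[4,4,5,5,7,8,10]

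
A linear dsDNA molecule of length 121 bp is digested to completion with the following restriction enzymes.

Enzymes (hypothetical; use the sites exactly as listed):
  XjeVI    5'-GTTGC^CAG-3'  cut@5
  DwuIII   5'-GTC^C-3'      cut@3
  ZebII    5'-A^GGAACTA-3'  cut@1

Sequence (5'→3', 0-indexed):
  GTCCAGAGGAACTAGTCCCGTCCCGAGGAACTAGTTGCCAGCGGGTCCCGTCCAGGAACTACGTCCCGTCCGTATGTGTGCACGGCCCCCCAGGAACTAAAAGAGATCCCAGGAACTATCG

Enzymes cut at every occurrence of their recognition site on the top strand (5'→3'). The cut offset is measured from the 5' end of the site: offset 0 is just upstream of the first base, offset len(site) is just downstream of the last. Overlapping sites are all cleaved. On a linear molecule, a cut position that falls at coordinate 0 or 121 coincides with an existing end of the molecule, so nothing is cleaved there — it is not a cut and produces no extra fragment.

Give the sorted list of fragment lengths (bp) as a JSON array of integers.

Site scan:
  XjeVI GTTGCCAG/5: at [33] ⇒ [38]
  DwuIII GTCC/3: at [0, 14, 19, 44, 49, 62, 67] ⇒ [3, 17, 22, 47, 52, 65, 70]
  ZebII AGGAACTA/1: at [6, 25, 53, 91, 110] ⇒ [7, 26, 54, 92, 111]

All cut coordinates (distinct, sorted): [3, 7, 17, 22, 26, 38, 47, 52, 54, 65, 70, 92, 111]

Fragments:
  [0,3): 3 bp
  [3,7): 4 bp
  [7,17): 10 bp
  [17,22): 5 bp
  [22,26): 4 bp
  [26,38): 12 bp
  [38,47): 9 bp
  [47,52): 5 bp
  [52,54): 2 bp
  [54,65): 11 bp
  [65,70): 5 bp
  [70,92): 22 bp
  [92,111): 19 bp
  [111,121): 10 bp

[2,3,4,4,5,5,5,9,10,10,11,12,19,22]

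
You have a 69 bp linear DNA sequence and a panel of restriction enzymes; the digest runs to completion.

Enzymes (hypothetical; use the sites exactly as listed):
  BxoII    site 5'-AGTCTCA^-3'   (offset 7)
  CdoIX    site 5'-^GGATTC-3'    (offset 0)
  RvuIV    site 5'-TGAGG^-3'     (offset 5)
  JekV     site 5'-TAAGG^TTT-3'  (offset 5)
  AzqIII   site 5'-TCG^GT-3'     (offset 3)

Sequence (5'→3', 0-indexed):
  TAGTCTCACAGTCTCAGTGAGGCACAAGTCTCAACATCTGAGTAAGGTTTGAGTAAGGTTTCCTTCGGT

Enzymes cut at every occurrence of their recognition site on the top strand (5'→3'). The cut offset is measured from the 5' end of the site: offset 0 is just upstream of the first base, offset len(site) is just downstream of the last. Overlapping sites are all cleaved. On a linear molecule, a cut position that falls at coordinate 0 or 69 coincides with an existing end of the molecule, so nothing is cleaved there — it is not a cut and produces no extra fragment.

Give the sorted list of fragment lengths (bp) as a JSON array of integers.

Per-enzyme occurrences:
  BxoII AGTCTCA/7: at [1, 9, 26] ⇒ [8, 16, 33]
  CdoIX (GGATTC, off=0): no sites
  RvuIV TGAGG/5: at [17] ⇒ [22]
  JekV TAAGGTTT/5: at [42, 53] ⇒ [47, 58]
  AzqIII TCGGT/3: at [64] ⇒ [67]

Pooled cuts: [8, 16, 22, 33, 47, 58, 67]

Fragment lengths:
  [0,8): 8 bp
  [8,16): 8 bp
  [16,22): 6 bp
  [22,33): 11 bp
  [33,47): 14 bp
  [47,58): 11 bp
  [58,67): 9 bp
  [67,69): 2 bp

[2,6,8,8,9,11,11,14]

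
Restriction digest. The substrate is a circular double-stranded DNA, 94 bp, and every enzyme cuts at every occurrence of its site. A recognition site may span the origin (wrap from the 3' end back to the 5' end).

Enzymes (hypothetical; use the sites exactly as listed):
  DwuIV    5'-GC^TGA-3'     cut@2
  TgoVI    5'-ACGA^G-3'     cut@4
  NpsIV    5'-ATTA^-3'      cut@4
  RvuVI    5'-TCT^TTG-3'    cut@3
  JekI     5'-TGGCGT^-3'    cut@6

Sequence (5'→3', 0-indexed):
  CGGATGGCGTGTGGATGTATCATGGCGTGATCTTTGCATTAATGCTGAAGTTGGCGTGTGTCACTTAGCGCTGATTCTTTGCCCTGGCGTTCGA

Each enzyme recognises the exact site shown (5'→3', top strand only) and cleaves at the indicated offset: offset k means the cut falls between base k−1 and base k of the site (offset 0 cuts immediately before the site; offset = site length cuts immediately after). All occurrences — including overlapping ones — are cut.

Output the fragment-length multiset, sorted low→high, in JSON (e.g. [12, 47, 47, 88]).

[4,5,7,8,12,12,14,14,18]

Per-enzyme occurrences:
  DwuIV (GCTGA, off=2): starts [43, 69] → cuts [45, 71]
  TgoVI (ACGAG, off=4): no sites
  NpsIV (ATTA, off=4): starts [37] → cuts [41]
  RvuVI (TCTTTG, off=3): starts [30, 75] → cuts [33, 78]
  JekI (TGGCGT, off=6): starts [4, 22, 51, 84] → cuts [10, 28, 57, 90]

Pooled cuts: [10, 28, 33, 41, 45, 57, 71, 78, 90]

Fragment lengths:
  10→28: 18 bp
  28→33: 5 bp
  33→41: 8 bp
  41→45: 4 bp
  45→57: 12 bp
  57→71: 14 bp
  71→78: 7 bp
  78→90: 12 bp
  90→10 (wrap): 94-90+10 = 14 bp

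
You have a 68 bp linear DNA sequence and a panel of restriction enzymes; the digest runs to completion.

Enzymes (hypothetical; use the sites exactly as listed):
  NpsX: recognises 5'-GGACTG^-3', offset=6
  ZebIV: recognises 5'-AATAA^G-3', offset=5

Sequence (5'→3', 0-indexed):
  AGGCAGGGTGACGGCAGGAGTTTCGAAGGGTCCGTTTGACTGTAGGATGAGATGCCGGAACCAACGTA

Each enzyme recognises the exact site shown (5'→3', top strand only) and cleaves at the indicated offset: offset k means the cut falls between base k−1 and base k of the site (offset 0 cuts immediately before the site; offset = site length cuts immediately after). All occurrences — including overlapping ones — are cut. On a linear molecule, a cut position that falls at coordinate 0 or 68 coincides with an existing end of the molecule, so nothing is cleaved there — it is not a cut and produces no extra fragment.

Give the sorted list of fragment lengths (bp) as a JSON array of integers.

Per-enzyme occurrences:
  NpsX (GGACTG, off=6): no sites
  ZebIV (AATAAG, off=5): no sites

All cut coordinates (distinct, sorted): ∅

Fragments:
  no cuts → one linear fragment of 68 bp

[68]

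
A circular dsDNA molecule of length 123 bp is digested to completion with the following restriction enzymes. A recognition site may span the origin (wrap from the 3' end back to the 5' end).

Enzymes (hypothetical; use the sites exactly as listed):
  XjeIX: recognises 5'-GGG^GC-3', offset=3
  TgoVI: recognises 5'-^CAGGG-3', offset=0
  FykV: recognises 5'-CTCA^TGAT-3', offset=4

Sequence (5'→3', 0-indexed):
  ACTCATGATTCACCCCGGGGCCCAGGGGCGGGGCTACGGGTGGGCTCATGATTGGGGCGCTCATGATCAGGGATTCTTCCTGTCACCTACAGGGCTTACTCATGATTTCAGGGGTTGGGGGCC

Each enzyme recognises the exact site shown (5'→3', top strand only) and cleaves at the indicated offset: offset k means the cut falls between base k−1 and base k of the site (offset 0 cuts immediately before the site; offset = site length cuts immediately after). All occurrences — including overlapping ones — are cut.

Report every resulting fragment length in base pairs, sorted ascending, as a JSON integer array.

Scan for sites:
  XjeIX (GGGGC, off=3): starts [16, 24, 29, 53, 117] → cuts [19, 27, 32, 56, 120]
  TgoVI (CAGGG, off=0): starts [22, 67, 89, 108] → cuts [22, 67, 89, 108]
  FykV (CTCATGAT, off=4): starts [1, 44, 59, 98] → cuts [5, 48, 63, 102]

All cut coordinates (distinct, sorted): [5, 19, 22, 27, 32, 48, 56, 63, 67, 89, 102, 108, 120]

Fragment lengths:
  5→19: 14 bp
  19→22: 3 bp
  22→27: 5 bp
  27→32: 5 bp
  32→48: 16 bp
  48→56: 8 bp
  56→63: 7 bp
  63→67: 4 bp
  67→89: 22 bp
  89→102: 13 bp
  102→108: 6 bp
  108→120: 12 bp
  120→5 (wrap): 123-120+5 = 8 bp

[3,4,5,5,6,7,8,8,12,13,14,16,22]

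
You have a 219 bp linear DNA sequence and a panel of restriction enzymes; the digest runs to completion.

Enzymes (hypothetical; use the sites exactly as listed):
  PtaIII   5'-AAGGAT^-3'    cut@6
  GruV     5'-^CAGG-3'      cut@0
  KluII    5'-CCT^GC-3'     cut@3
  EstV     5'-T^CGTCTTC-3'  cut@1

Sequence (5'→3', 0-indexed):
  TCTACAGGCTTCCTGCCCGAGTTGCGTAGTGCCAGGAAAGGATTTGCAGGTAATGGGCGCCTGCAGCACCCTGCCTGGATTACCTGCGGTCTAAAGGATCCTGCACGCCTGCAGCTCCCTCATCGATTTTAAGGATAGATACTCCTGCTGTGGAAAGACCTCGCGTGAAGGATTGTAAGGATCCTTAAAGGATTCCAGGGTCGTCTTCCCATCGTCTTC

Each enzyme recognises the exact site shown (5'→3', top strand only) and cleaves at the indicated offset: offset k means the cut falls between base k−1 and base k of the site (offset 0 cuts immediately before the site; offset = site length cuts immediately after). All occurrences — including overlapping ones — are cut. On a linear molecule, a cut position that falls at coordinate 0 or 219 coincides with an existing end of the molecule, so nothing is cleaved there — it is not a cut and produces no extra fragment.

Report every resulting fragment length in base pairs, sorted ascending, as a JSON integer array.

Scan for sites:
  PtaIII (AAGGAT, off=6): starts [37, 93, 130, 167, 176, 187] → cuts [43, 99, 136, 173, 182, 193]
  GruV (CAGG, off=0): starts [4, 32, 46, 195] → cuts [4, 32, 46, 195]
  KluII (CCTGC, off=3): starts [11, 59, 69, 82, 99, 107, 143] → cuts [14, 62, 72, 85, 102, 110, 146]
  EstV (TCGTCTTC, off=1): starts [200, 211] → cuts [201, 212]

Pooled cuts: [4, 14, 32, 43, 46, 62, 72, 85, 99, 102, 110, 136, 146, 173, 182, 193, 195, 201, 212]

Fragment lengths:
  [0,4): 4 bp
  [4,14): 10 bp
  [14,32): 18 bp
  [32,43): 11 bp
  [43,46): 3 bp
  [46,62): 16 bp
  [62,72): 10 bp
  [72,85): 13 bp
  [85,99): 14 bp
  [99,102): 3 bp
  [102,110): 8 bp
  [110,136): 26 bp
  [136,146): 10 bp
  [146,173): 27 bp
  [173,182): 9 bp
  [182,193): 11 bp
  [193,195): 2 bp
  [195,201): 6 bp
  [201,212): 11 bp
  [212,219): 7 bp

[2,3,3,4,6,7,8,9,10,10,10,11,11,11,13,14,16,18,26,27]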